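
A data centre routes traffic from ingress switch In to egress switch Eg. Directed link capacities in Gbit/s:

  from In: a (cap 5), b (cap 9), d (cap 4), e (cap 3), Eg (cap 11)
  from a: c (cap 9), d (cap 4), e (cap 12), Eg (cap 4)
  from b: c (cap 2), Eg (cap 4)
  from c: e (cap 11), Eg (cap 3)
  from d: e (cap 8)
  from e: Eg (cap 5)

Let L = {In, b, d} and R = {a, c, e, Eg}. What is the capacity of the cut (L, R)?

33

Edges leaving {In, b, d}: In→a (5), In→e (3), In→Eg (11), b→c (2), b→Eg (4), d→e (8).
Cut capacity = 5 + 3 + 11 + 2 + 4 + 8 = 33.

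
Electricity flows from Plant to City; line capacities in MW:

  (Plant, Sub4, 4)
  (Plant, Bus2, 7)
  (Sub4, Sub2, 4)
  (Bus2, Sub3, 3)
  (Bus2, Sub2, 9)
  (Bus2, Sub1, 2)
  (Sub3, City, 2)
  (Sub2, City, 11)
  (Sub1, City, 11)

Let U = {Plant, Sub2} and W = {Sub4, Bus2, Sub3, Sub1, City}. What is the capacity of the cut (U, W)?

22

Edges leaving {Plant, Sub2}: Plant→Sub4 (4), Plant→Bus2 (7), Sub2→City (11).
Cut capacity = 4 + 7 + 11 = 22.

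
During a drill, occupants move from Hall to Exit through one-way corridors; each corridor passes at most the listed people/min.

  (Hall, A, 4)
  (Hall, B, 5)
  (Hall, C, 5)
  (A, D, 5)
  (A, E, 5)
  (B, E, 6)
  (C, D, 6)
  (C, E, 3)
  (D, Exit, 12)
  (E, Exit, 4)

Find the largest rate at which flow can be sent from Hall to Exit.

Augment Hall→A→D→Exit: bottleneck 4, flow now 4.
Augment Hall→B→E→Exit: bottleneck 4, flow now 8.
Augment Hall→C→D→Exit: bottleneck 5, flow now 13.
No augmenting path remains; maximum flow = 13.
In the residual graph, reachable from Hall: {Hall, B, E}.
Min-cut edges: Hall→A (4), Hall→C (5), E→Exit (4); capacity 4 + 5 + 4 = 13.
This cut is saturated, so no flow can exceed 13.

13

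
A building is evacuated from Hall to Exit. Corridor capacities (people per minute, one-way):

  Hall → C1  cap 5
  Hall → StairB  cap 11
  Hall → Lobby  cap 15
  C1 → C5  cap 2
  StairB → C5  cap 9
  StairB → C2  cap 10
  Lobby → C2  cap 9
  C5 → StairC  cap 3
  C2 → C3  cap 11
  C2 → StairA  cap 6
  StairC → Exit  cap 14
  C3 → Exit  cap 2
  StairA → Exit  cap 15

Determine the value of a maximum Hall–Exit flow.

11

Augment Hall→C1→C5→StairC→Exit: bottleneck 2, flow now 2.
Augment Hall→StairB→C5→StairC→Exit: bottleneck 1, flow now 3.
Augment Hall→StairB→C2→C3→Exit: bottleneck 2, flow now 5.
Augment Hall→StairB→C2→StairA→Exit: bottleneck 6, flow now 11.
No augmenting path remains; maximum flow = 11.
In the residual graph, reachable from Hall: {Hall, C1, StairB, Lobby, C5, C2, C3}.
Min-cut edges: C5→StairC (3), C2→StairA (6), C3→Exit (2); capacity 3 + 6 + 2 = 11.
This cut is saturated, so no flow can exceed 11.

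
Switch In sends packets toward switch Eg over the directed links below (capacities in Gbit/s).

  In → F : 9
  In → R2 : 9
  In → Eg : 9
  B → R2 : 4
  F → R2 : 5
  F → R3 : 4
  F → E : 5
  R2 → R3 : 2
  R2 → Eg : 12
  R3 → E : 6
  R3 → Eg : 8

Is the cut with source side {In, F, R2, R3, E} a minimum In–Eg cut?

No — its capacity is 29, but the minimum cut has capacity 27.

Given cut capacity: 9 + 12 + 8 = 29.
Augment In→Eg: bottleneck 9, flow now 9.
Augment In→R2→Eg: bottleneck 9, flow now 18.
Augment In→F→R2→Eg: bottleneck 3, flow now 21.
Augment In→F→R3→Eg: bottleneck 4, flow now 25.
Augment In→F→R2→R3→Eg: bottleneck 2, flow now 27.
No augmenting path remains; maximum flow = 27.
In the residual graph, reachable from In: {In}.
Min-cut edges: In→F (9), In→R2 (9), In→Eg (9); capacity 9 + 9 + 9 = 27.
Cut capacity 29 exceeds the max flow 27, so it is not minimum.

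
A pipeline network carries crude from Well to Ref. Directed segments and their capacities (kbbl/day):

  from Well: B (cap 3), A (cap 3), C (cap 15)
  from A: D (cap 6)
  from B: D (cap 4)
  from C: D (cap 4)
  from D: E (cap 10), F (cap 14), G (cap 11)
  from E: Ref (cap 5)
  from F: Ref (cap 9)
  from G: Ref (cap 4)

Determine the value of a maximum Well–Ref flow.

10

Augment Well→A→D→E→Ref: bottleneck 3, flow now 3.
Augment Well→B→D→E→Ref: bottleneck 2, flow now 5.
Augment Well→B→D→F→Ref: bottleneck 1, flow now 6.
Augment Well→C→D→F→Ref: bottleneck 4, flow now 10.
No augmenting path remains; maximum flow = 10.
In the residual graph, reachable from Well: {Well, C}.
Min-cut edges: Well→A (3), Well→B (3), C→D (4); capacity 3 + 3 + 4 = 10.
This cut is saturated, so no flow can exceed 10.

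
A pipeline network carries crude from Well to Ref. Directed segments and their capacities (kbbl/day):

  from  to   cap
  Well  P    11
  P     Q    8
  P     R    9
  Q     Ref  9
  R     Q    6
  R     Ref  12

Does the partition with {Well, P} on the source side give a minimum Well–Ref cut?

No — its capacity is 17, but the minimum cut has capacity 11.

Given cut capacity: 8 + 9 = 17.
Augment Well→P→Q→Ref: bottleneck 8, flow now 8.
Augment Well→P→R→Ref: bottleneck 3, flow now 11.
No augmenting path remains; maximum flow = 11.
In the residual graph, reachable from Well: {Well}.
Min-cut edges: Well→P (11); capacity 11 = 11.
Cut capacity 17 exceeds the max flow 11, so it is not minimum.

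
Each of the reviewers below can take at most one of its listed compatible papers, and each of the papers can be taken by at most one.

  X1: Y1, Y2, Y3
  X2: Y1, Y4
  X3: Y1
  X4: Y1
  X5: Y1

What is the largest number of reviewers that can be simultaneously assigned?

3

Unit-capacity flow: source→left, listed edges, right→sink; max matching = max flow.
Augmenting path X1→Y1 (+1); matched 1.
Augmenting path X2→Y4 (+1); matched 2.
Augmenting path X3→Y1→X1→Y2 (+1); matched 3.
No augmenting path remains; maximum matching = 3.
König certificate: {X1, X2, Y1} is a vertex cover of size 3 (every listed pair touches it), so no matching can be larger.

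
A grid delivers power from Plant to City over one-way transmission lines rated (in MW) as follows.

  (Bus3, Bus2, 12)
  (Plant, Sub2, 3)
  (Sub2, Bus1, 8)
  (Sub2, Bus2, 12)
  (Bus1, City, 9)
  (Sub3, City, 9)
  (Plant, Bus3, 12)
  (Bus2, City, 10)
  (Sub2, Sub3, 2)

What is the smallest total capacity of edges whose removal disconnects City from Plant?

Augment Plant→Sub2→Sub3→City: bottleneck 2, flow now 2.
Augment Plant→Sub2→Bus2→City: bottleneck 1, flow now 3.
Augment Plant→Bus3→Bus2→City: bottleneck 9, flow now 12.
Augment Plant→Bus3→Bus2→Sub2→Bus1→City: bottleneck 1, flow now 13. (uses reverse residual edge)
No augmenting path remains; maximum flow = 13.
By max-flow min-cut, the minimum cut capacity equals the max flow.
In the residual graph, reachable from Plant: {Plant, Bus3, Bus2}.
Min-cut edges: Plant→Sub2 (3), Bus2→City (10); capacity 3 + 10 = 13.

13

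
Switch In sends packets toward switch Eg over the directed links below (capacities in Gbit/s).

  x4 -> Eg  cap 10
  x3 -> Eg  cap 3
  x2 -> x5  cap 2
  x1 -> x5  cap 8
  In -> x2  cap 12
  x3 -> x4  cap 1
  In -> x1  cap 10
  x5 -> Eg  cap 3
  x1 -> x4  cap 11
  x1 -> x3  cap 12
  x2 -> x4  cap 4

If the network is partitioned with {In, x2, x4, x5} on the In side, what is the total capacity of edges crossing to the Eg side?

23

Edges leaving {In, x2, x4, x5}: In→x1 (10), x4→Eg (10), x5→Eg (3).
Cut capacity = 10 + 10 + 3 = 23.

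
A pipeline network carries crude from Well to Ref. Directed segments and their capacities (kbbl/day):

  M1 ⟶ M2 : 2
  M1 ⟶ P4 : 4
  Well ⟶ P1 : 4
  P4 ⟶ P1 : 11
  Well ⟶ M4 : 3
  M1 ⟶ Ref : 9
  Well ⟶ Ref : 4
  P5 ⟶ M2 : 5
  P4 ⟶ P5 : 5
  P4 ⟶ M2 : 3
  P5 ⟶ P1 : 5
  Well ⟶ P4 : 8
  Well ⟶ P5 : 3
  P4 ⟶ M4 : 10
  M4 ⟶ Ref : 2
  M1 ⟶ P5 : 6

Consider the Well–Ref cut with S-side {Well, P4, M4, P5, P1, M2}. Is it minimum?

Given cut capacity: 4 + 2 = 6.
Augment Well→Ref: bottleneck 4, flow now 4.
Augment Well→M4→Ref: bottleneck 2, flow now 6.
No augmenting path remains; maximum flow = 6.
Cut capacity 6 equals the max flow, so it is a minimum cut.

Yes — it is a minimum cut (capacity 6).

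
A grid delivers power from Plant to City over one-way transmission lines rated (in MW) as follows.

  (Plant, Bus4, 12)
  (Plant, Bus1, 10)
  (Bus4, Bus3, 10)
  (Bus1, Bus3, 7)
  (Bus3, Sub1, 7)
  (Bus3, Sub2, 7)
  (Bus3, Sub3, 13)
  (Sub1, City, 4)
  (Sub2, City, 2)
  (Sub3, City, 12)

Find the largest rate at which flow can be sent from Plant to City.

Augment Plant→Bus4→Bus3→Sub1→City: bottleneck 4, flow now 4.
Augment Plant→Bus4→Bus3→Sub2→City: bottleneck 2, flow now 6.
Augment Plant→Bus4→Bus3→Sub3→City: bottleneck 4, flow now 10.
Augment Plant→Bus1→Bus3→Sub3→City: bottleneck 7, flow now 17.
No augmenting path remains; maximum flow = 17.
In the residual graph, reachable from Plant: {Plant, Bus4, Bus1}.
Min-cut edges: Bus4→Bus3 (10), Bus1→Bus3 (7); capacity 10 + 7 = 17.
This cut is saturated, so no flow can exceed 17.

17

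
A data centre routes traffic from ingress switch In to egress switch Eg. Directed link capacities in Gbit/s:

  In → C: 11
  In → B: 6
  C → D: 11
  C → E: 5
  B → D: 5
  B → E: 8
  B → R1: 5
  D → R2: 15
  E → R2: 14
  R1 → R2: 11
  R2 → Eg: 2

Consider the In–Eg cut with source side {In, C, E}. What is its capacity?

Edges leaving {In, C, E}: In→B (6), C→D (11), E→R2 (14).
Cut capacity = 6 + 11 + 14 = 31.

31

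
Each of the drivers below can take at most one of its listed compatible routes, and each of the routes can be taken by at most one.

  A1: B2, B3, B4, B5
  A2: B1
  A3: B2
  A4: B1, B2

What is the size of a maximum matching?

3

Unit-capacity flow: source→left, listed edges, right→sink; max matching = max flow.
Augmenting path A1→B2 (+1); matched 1.
Augmenting path A2→B1 (+1); matched 2.
Augmenting path A3→B2→A1→B3 (+1); matched 3.
No augmenting path remains; maximum matching = 3.
König certificate: {A1, B1, B2} is a vertex cover of size 3 (every listed pair touches it), so no matching can be larger.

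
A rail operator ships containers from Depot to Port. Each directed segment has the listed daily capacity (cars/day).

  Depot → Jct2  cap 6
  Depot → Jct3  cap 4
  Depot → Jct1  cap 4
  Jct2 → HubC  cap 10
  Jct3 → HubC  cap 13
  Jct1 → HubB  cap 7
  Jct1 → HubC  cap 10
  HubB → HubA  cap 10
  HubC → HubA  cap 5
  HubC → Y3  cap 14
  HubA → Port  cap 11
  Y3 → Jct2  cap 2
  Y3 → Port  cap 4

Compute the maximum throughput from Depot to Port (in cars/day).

Augment Depot→Jct2→HubC→HubA→Port: bottleneck 5, flow now 5.
Augment Depot→Jct2→HubC→Y3→Port: bottleneck 1, flow now 6.
Augment Depot→Jct3→HubC→Y3→Port: bottleneck 3, flow now 9.
Augment Depot→Jct1→HubB→HubA→Port: bottleneck 4, flow now 13.
No augmenting path remains; maximum flow = 13.
In the residual graph, reachable from Depot: {Depot, Jct2, Jct3, HubC, Y3}.
Min-cut edges: Depot→Jct1 (4), HubC→HubA (5), Y3→Port (4); capacity 4 + 5 + 4 = 13.
This cut is saturated, so no flow can exceed 13.

13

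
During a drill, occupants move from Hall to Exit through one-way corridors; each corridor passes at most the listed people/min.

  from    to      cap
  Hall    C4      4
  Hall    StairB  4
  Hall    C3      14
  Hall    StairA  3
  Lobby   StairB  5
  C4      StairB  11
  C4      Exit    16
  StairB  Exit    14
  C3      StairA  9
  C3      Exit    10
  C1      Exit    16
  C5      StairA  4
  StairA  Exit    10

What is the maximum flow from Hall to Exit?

25

Augment Hall→C4→Exit: bottleneck 4, flow now 4.
Augment Hall→StairB→Exit: bottleneck 4, flow now 8.
Augment Hall→C3→Exit: bottleneck 10, flow now 18.
Augment Hall→StairA→Exit: bottleneck 3, flow now 21.
Augment Hall→C3→StairA→Exit: bottleneck 4, flow now 25.
No augmenting path remains; maximum flow = 25.
In the residual graph, reachable from Hall: {Hall}.
Min-cut edges: Hall→C4 (4), Hall→StairB (4), Hall→C3 (14), Hall→StairA (3); capacity 4 + 4 + 14 + 3 = 25.
This cut is saturated, so no flow can exceed 25.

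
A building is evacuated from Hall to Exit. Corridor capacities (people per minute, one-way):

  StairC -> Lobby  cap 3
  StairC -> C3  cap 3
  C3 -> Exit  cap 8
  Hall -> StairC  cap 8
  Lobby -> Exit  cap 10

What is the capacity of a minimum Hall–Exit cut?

6

Augment Hall→StairC→C3→Exit: bottleneck 3, flow now 3.
Augment Hall→StairC→Lobby→Exit: bottleneck 3, flow now 6.
No augmenting path remains; maximum flow = 6.
By max-flow min-cut, the minimum cut capacity equals the max flow.
In the residual graph, reachable from Hall: {Hall, StairC}.
Min-cut edges: StairC→C3 (3), StairC→Lobby (3); capacity 3 + 3 = 6.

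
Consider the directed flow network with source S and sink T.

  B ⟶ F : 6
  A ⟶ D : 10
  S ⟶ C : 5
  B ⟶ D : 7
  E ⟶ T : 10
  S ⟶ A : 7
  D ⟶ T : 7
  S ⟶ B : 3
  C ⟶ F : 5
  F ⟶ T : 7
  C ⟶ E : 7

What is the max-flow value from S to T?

Augment S→A→D→T: bottleneck 7, flow now 7.
Augment S→B→F→T: bottleneck 3, flow now 10.
Augment S→C→E→T: bottleneck 5, flow now 15.
No augmenting path remains; maximum flow = 15.
In the residual graph, reachable from S: {S}.
Min-cut edges: S→A (7), S→B (3), S→C (5); capacity 7 + 3 + 5 = 15.
This cut is saturated, so no flow can exceed 15.

15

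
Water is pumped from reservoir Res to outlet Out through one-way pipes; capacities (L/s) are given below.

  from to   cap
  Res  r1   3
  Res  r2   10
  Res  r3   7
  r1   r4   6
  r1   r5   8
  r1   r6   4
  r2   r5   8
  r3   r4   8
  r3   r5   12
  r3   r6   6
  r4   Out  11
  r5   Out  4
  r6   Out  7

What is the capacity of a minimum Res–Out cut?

14

Augment Res→r1→r4→Out: bottleneck 3, flow now 3.
Augment Res→r2→r5→Out: bottleneck 4, flow now 7.
Augment Res→r3→r4→Out: bottleneck 7, flow now 14.
No augmenting path remains; maximum flow = 14.
By max-flow min-cut, the minimum cut capacity equals the max flow.
In the residual graph, reachable from Res: {Res, r2, r5}.
Min-cut edges: Res→r1 (3), Res→r3 (7), r5→Out (4); capacity 3 + 7 + 4 = 14.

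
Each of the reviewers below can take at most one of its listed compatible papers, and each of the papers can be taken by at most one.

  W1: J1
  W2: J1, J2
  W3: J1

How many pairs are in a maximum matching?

Unit-capacity flow: source→left, listed edges, right→sink; max matching = max flow.
Augmenting path W1→J1 (+1); matched 1.
Augmenting path W2→J2 (+1); matched 2.
No augmenting path remains; maximum matching = 2.
König certificate: {W2, J1} is a vertex cover of size 2 (every listed pair touches it), so no matching can be larger.

2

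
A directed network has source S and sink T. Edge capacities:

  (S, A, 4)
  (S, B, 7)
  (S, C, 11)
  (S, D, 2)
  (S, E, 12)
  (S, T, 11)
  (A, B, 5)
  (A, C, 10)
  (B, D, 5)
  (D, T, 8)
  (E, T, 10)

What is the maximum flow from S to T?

28

Augment S→T: bottleneck 11, flow now 11.
Augment S→D→T: bottleneck 2, flow now 13.
Augment S→E→T: bottleneck 10, flow now 23.
Augment S→B→D→T: bottleneck 5, flow now 28.
No augmenting path remains; maximum flow = 28.
In the residual graph, reachable from S: {S, A, B, C, E}.
Min-cut edges: S→D (2), S→T (11), B→D (5), E→T (10); capacity 2 + 11 + 5 + 10 = 28.
This cut is saturated, so no flow can exceed 28.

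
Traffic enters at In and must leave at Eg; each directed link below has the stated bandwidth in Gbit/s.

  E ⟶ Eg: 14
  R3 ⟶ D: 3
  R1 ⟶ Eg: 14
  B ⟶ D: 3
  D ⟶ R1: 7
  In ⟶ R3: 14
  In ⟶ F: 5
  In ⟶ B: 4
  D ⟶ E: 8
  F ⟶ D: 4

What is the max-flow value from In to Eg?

10

Augment In→R3→D→E→Eg: bottleneck 3, flow now 3.
Augment In→F→D→E→Eg: bottleneck 4, flow now 7.
Augment In→B→D→E→Eg: bottleneck 1, flow now 8.
Augment In→B→D→R1→Eg: bottleneck 2, flow now 10.
No augmenting path remains; maximum flow = 10.
In the residual graph, reachable from In: {In, R3, F, B}.
Min-cut edges: R3→D (3), F→D (4), B→D (3); capacity 3 + 4 + 3 = 10.
This cut is saturated, so no flow can exceed 10.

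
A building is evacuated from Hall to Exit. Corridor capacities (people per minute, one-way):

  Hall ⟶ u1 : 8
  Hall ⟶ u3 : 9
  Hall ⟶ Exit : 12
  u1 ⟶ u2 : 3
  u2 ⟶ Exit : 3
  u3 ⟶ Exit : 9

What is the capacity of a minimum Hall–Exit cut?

Augment Hall→Exit: bottleneck 12, flow now 12.
Augment Hall→u3→Exit: bottleneck 9, flow now 21.
Augment Hall→u1→u2→Exit: bottleneck 3, flow now 24.
No augmenting path remains; maximum flow = 24.
By max-flow min-cut, the minimum cut capacity equals the max flow.
In the residual graph, reachable from Hall: {Hall, u1}.
Min-cut edges: Hall→u3 (9), Hall→Exit (12), u1→u2 (3); capacity 9 + 12 + 3 = 24.

24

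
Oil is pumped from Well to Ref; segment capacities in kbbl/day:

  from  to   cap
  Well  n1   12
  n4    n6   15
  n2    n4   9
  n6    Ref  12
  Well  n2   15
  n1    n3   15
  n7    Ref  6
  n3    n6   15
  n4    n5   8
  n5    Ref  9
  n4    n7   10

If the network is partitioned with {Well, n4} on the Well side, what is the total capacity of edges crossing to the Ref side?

Edges leaving {Well, n4}: Well→n1 (12), Well→n2 (15), n4→n5 (8), n4→n6 (15), n4→n7 (10).
Cut capacity = 12 + 15 + 8 + 15 + 10 = 60.

60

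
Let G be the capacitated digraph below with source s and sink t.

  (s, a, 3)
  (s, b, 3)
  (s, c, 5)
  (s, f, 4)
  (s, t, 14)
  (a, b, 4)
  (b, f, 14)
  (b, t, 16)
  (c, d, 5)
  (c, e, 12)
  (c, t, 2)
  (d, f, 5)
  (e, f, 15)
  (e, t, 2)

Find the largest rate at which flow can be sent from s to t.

Augment s→t: bottleneck 14, flow now 14.
Augment s→b→t: bottleneck 3, flow now 17.
Augment s→c→t: bottleneck 2, flow now 19.
Augment s→a→b→t: bottleneck 3, flow now 22.
Augment s→c→e→t: bottleneck 2, flow now 24.
No augmenting path remains; maximum flow = 24.
In the residual graph, reachable from s: {s, c, d, e, f}.
Min-cut edges: s→a (3), s→b (3), s→t (14), c→t (2), e→t (2); capacity 3 + 3 + 14 + 2 + 2 = 24.
This cut is saturated, so no flow can exceed 24.

24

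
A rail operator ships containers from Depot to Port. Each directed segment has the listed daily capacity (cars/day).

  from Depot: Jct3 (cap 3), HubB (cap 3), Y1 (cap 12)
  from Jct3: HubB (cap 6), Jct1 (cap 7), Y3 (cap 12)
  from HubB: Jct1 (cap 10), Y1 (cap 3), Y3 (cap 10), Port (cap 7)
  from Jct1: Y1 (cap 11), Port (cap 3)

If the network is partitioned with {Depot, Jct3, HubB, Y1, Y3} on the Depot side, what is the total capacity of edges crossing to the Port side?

Edges leaving {Depot, Jct3, HubB, Y1, Y3}: Jct3→Jct1 (7), HubB→Jct1 (10), HubB→Port (7).
Cut capacity = 7 + 10 + 7 = 24.

24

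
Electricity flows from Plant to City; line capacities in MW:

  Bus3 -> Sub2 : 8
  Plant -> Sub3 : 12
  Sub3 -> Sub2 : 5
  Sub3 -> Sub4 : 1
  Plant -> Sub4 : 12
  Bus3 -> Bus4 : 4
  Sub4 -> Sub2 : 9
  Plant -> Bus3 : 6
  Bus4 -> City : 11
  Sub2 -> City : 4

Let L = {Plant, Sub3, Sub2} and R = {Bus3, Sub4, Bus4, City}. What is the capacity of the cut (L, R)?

23

Edges leaving {Plant, Sub3, Sub2}: Plant→Bus3 (6), Plant→Sub4 (12), Sub3→Sub4 (1), Sub2→City (4).
Cut capacity = 6 + 12 + 1 + 4 = 23.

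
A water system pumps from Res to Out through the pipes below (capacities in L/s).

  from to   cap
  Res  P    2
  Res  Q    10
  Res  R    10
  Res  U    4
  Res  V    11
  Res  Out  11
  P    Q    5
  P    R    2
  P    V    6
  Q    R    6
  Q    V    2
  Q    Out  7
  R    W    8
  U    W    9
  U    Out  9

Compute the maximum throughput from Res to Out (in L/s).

Augment Res→Out: bottleneck 11, flow now 11.
Augment Res→Q→Out: bottleneck 7, flow now 18.
Augment Res→U→Out: bottleneck 4, flow now 22.
No augmenting path remains; maximum flow = 22.
In the residual graph, reachable from Res: {Res, P, Q, R, V, W}.
Min-cut edges: Res→U (4), Res→Out (11), Q→Out (7); capacity 4 + 11 + 7 = 22.
This cut is saturated, so no flow can exceed 22.

22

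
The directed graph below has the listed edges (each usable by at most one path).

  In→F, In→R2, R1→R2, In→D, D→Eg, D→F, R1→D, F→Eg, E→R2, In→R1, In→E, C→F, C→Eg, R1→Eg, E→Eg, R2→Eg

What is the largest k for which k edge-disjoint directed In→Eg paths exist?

5

Assign every edge capacity 1; by Menger, the answer equals the max flow.
Path In→R1→Eg (+1); total 1.
Path In→D→Eg (+1); total 2.
Path In→E→Eg (+1); total 3.
Path In→R2→Eg (+1); total 4.
Path In→F→Eg (+1); total 5.
No residual In→Eg path; max flow = 5.
Certifying cut of size 5: {In→D, In→E, In→F, In→R1, In→R2}.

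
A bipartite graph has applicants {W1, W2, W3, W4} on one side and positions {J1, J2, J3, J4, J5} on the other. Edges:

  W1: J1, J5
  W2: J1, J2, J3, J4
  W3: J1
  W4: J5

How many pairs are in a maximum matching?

Unit-capacity flow: source→left, listed edges, right→sink; max matching = max flow.
Augmenting path W1→J1 (+1); matched 1.
Augmenting path W2→J2 (+1); matched 2.
Augmenting path W4→J5 (+1); matched 3.
No augmenting path remains; maximum matching = 3.
König certificate: {W2, J1, J5} is a vertex cover of size 3 (every listed pair touches it), so no matching can be larger.

3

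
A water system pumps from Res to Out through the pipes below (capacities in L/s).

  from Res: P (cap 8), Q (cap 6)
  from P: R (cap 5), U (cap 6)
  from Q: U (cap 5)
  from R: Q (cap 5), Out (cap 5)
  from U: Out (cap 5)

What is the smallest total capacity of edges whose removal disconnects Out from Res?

10

Augment Res→P→R→Out: bottleneck 5, flow now 5.
Augment Res→P→U→Out: bottleneck 3, flow now 8.
Augment Res→Q→U→Out: bottleneck 2, flow now 10.
No augmenting path remains; maximum flow = 10.
By max-flow min-cut, the minimum cut capacity equals the max flow.
In the residual graph, reachable from Res: {Res, P, Q, U}.
Min-cut edges: P→R (5), U→Out (5); capacity 5 + 5 = 10.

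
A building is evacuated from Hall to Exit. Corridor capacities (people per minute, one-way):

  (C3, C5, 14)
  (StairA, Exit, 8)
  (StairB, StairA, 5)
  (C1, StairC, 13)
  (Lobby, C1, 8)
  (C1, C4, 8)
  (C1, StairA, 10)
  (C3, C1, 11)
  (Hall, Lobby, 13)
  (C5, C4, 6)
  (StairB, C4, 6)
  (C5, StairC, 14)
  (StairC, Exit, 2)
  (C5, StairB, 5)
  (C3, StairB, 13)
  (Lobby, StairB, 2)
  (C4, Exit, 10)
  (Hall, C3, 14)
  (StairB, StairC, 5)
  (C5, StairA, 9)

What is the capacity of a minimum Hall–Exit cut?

20

Augment Hall→Lobby→C1→C4→Exit: bottleneck 8, flow now 8.
Augment Hall→Lobby→StairB→C4→Exit: bottleneck 2, flow now 10.
Augment Hall→C3→C1→StairC→Exit: bottleneck 2, flow now 12.
Augment Hall→C3→C1→StairA→Exit: bottleneck 8, flow now 20.
No augmenting path remains; maximum flow = 20.
By max-flow min-cut, the minimum cut capacity equals the max flow.
In the residual graph, reachable from Hall: {Hall, Lobby, C3, C1, StairB, C5, C4, StairC, StairA}.
Min-cut edges: C4→Exit (10), StairC→Exit (2), StairA→Exit (8); capacity 10 + 2 + 8 = 20.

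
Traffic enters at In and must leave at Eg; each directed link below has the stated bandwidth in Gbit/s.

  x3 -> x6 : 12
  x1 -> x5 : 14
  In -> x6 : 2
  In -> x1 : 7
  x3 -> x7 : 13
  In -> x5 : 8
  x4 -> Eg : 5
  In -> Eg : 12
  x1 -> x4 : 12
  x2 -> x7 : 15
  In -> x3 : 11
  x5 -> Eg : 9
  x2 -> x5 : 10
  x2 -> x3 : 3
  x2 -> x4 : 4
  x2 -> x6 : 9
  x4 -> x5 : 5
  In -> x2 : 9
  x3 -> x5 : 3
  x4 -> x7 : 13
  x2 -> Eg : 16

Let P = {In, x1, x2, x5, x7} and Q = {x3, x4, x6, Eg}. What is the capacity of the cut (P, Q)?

Edges leaving {In, x1, x2, x5, x7}: In→x3 (11), In→x6 (2), In→Eg (12), x1→x4 (12), x2→x3 (3), x2→x4 (4), x2→x6 (9), x2→Eg (16), x5→Eg (9).
Cut capacity = 11 + 2 + 12 + 12 + 3 + 4 + 9 + 16 + 9 = 78.

78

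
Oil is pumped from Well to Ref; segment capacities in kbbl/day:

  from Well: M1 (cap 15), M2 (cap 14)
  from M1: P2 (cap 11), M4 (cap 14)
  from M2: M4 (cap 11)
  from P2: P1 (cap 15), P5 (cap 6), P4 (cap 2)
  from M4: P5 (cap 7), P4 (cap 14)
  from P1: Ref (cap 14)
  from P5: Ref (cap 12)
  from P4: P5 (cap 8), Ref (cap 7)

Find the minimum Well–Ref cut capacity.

26

Augment Well→M1→P2→P1→Ref: bottleneck 11, flow now 11.
Augment Well→M1→M4→P5→Ref: bottleneck 4, flow now 15.
Augment Well→M2→M4→P5→Ref: bottleneck 3, flow now 18.
Augment Well→M2→M4→P4→Ref: bottleneck 7, flow now 25.
Augment Well→M2→M4→P4→P5→Ref: bottleneck 1, flow now 26.
No augmenting path remains; maximum flow = 26.
By max-flow min-cut, the minimum cut capacity equals the max flow.
In the residual graph, reachable from Well: {Well, M2}.
Min-cut edges: Well→M1 (15), M2→M4 (11); capacity 15 + 11 = 26.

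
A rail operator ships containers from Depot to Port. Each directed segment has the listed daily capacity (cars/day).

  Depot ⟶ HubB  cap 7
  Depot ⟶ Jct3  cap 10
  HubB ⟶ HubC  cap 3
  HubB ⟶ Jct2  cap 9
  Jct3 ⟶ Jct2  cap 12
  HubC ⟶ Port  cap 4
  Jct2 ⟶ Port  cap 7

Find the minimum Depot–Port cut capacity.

10

Augment Depot→HubB→HubC→Port: bottleneck 3, flow now 3.
Augment Depot→HubB→Jct2→Port: bottleneck 4, flow now 7.
Augment Depot→Jct3→Jct2→Port: bottleneck 3, flow now 10.
No augmenting path remains; maximum flow = 10.
By max-flow min-cut, the minimum cut capacity equals the max flow.
In the residual graph, reachable from Depot: {Depot, HubB, Jct3, Jct2}.
Min-cut edges: HubB→HubC (3), Jct2→Port (7); capacity 3 + 7 = 10.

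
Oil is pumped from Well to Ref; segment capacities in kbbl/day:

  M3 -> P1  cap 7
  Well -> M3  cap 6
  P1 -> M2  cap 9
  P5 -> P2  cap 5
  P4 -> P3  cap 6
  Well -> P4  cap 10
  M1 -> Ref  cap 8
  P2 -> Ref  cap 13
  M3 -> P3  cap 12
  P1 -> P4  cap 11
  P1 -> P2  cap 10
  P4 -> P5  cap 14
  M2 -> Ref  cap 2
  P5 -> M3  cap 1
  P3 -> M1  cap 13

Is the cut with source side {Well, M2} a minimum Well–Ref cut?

No — its capacity is 18, but the minimum cut has capacity 16.

Given cut capacity: 10 + 6 + 2 = 18.
Augment Well→P4→P3→M1→Ref: bottleneck 6, flow now 6.
Augment Well→P4→P5→P2→Ref: bottleneck 4, flow now 10.
Augment Well→M3→P1→M2→Ref: bottleneck 2, flow now 12.
Augment Well→M3→P1→P2→Ref: bottleneck 4, flow now 16.
No augmenting path remains; maximum flow = 16.
In the residual graph, reachable from Well: {Well}.
Min-cut edges: Well→P4 (10), Well→M3 (6); capacity 10 + 6 = 16.
Cut capacity 18 exceeds the max flow 16, so it is not minimum.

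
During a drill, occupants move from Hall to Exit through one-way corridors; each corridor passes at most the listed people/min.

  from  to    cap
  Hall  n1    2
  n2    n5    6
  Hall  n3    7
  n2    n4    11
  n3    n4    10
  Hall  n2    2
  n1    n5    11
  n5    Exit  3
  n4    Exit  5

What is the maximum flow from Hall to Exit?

Augment Hall→n1→n5→Exit: bottleneck 2, flow now 2.
Augment Hall→n2→n4→Exit: bottleneck 2, flow now 4.
Augment Hall→n3→n4→Exit: bottleneck 3, flow now 7.
Augment Hall→n3→n4→n2→n5→Exit: bottleneck 1, flow now 8. (uses reverse residual edge)
No augmenting path remains; maximum flow = 8.
In the residual graph, reachable from Hall: {Hall, n1, n2, n3, n4, n5}.
Min-cut edges: n4→Exit (5), n5→Exit (3); capacity 5 + 3 = 8.
This cut is saturated, so no flow can exceed 8.

8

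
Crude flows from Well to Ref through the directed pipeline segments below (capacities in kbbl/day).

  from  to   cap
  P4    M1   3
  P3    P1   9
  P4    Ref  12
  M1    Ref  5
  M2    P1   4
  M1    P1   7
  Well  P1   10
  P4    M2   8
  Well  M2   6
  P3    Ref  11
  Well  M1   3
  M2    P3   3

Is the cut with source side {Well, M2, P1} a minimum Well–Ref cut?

Yes — it is a minimum cut (capacity 6).

Given cut capacity: 3 + 3 = 6.
Augment Well→M1→Ref: bottleneck 3, flow now 3.
Augment Well→M2→P3→Ref: bottleneck 3, flow now 6.
No augmenting path remains; maximum flow = 6.
Cut capacity 6 equals the max flow, so it is a minimum cut.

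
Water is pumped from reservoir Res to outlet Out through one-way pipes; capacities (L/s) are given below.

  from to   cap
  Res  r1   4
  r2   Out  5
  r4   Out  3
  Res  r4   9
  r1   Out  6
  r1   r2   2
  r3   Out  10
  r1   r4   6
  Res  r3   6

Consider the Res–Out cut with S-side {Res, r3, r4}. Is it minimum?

Given cut capacity: 4 + 10 + 3 = 17.
Augment Res→r1→Out: bottleneck 4, flow now 4.
Augment Res→r3→Out: bottleneck 6, flow now 10.
Augment Res→r4→Out: bottleneck 3, flow now 13.
No augmenting path remains; maximum flow = 13.
In the residual graph, reachable from Res: {Res, r4}.
Min-cut edges: Res→r1 (4), Res→r3 (6), r4→Out (3); capacity 4 + 6 + 3 = 13.
Cut capacity 17 exceeds the max flow 13, so it is not minimum.

No — its capacity is 17, but the minimum cut has capacity 13.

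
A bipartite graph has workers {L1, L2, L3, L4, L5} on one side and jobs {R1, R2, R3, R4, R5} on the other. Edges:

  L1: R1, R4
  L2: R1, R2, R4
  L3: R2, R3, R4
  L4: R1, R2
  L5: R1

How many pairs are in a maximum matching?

Unit-capacity flow: source→left, listed edges, right→sink; max matching = max flow.
Augmenting path L1→R1 (+1); matched 1.
Augmenting path L2→R2 (+1); matched 2.
Augmenting path L3→R3 (+1); matched 3.
Augmenting path L4→R1→L1→R4 (+1); matched 4.
No augmenting path remains; maximum matching = 4.
König certificate: {L3, R1, R2, R4} is a vertex cover of size 4 (every listed pair touches it), so no matching can be larger.

4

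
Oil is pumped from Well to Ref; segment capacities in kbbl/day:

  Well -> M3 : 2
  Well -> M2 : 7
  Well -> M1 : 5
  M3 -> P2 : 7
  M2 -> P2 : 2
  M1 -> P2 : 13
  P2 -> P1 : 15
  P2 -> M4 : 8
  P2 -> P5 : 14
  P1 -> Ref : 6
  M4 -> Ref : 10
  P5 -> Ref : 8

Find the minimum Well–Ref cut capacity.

9

Augment Well→M3→P2→P1→Ref: bottleneck 2, flow now 2.
Augment Well→M2→P2→P1→Ref: bottleneck 2, flow now 4.
Augment Well→M1→P2→P1→Ref: bottleneck 2, flow now 6.
Augment Well→M1→P2→M4→Ref: bottleneck 3, flow now 9.
No augmenting path remains; maximum flow = 9.
By max-flow min-cut, the minimum cut capacity equals the max flow.
In the residual graph, reachable from Well: {Well, M2}.
Min-cut edges: Well→M3 (2), Well→M1 (5), M2→P2 (2); capacity 2 + 5 + 2 = 9.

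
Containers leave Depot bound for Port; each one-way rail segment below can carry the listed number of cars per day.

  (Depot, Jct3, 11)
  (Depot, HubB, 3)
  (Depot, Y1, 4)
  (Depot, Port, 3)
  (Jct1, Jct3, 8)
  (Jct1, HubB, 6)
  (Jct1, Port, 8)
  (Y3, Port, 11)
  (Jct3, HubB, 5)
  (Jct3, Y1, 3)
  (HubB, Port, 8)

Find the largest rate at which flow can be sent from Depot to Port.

Augment Depot→Port: bottleneck 3, flow now 3.
Augment Depot→HubB→Port: bottleneck 3, flow now 6.
Augment Depot→Jct3→HubB→Port: bottleneck 5, flow now 11.
No augmenting path remains; maximum flow = 11.
In the residual graph, reachable from Depot: {Depot, Jct3, Y1}.
Min-cut edges: Depot→HubB (3), Depot→Port (3), Jct3→HubB (5); capacity 3 + 3 + 5 = 11.
This cut is saturated, so no flow can exceed 11.

11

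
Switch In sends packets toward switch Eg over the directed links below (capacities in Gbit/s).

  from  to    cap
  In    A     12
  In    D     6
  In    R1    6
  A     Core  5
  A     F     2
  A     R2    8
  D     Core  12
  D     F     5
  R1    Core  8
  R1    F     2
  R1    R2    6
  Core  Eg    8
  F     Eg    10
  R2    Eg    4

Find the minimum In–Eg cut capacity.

21

Augment In→A→Core→Eg: bottleneck 5, flow now 5.
Augment In→A→F→Eg: bottleneck 2, flow now 7.
Augment In→A→R2→Eg: bottleneck 4, flow now 11.
Augment In→D→Core→Eg: bottleneck 3, flow now 14.
Augment In→D→F→Eg: bottleneck 3, flow now 17.
Augment In→R1→F→Eg: bottleneck 2, flow now 19.
Augment In→R1→Core→D→F→Eg: bottleneck 2, flow now 21. (uses reverse residual edge)
No augmenting path remains; maximum flow = 21.
By max-flow min-cut, the minimum cut capacity equals the max flow.
In the residual graph, reachable from In: {In, A, D, R1, Core, R2}.
Min-cut edges: A→F (2), D→F (5), R1→F (2), Core→Eg (8), R2→Eg (4); capacity 2 + 5 + 2 + 8 + 4 = 21.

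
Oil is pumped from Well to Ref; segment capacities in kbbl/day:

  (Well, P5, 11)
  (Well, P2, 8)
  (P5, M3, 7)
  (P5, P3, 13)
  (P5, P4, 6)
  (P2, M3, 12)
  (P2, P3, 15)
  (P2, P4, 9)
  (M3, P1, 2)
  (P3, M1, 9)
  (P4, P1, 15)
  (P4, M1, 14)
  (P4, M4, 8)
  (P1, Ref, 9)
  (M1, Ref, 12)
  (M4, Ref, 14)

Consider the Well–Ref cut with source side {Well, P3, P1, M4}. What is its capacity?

51

Edges leaving {Well, P3, P1, M4}: Well→P5 (11), Well→P2 (8), P3→M1 (9), P1→Ref (9), M4→Ref (14).
Cut capacity = 11 + 8 + 9 + 9 + 14 = 51.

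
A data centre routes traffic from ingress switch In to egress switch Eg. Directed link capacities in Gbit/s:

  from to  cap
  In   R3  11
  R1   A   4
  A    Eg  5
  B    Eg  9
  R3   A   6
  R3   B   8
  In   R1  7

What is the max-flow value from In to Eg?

13

Augment In→R3→B→Eg: bottleneck 8, flow now 8.
Augment In→R3→A→Eg: bottleneck 3, flow now 11.
Augment In→R1→A→Eg: bottleneck 2, flow now 13.
No augmenting path remains; maximum flow = 13.
In the residual graph, reachable from In: {In, R3, R1, A}.
Min-cut edges: R3→B (8), A→Eg (5); capacity 8 + 5 = 13.
This cut is saturated, so no flow can exceed 13.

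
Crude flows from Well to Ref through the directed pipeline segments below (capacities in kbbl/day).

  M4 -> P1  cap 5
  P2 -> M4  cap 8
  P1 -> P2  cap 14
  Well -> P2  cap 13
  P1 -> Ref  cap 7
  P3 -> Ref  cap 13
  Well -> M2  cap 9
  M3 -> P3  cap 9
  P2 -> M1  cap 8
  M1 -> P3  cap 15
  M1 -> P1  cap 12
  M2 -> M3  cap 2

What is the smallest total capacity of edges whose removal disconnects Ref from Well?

15

Augment Well→P2→M4→P1→Ref: bottleneck 5, flow now 5.
Augment Well→P2→M1→P1→Ref: bottleneck 2, flow now 7.
Augment Well→P2→M1→P3→Ref: bottleneck 6, flow now 13.
Augment Well→M2→M3→P3→Ref: bottleneck 2, flow now 15.
No augmenting path remains; maximum flow = 15.
By max-flow min-cut, the minimum cut capacity equals the max flow.
In the residual graph, reachable from Well: {Well, M2}.
Min-cut edges: Well→P2 (13), M2→M3 (2); capacity 13 + 2 = 15.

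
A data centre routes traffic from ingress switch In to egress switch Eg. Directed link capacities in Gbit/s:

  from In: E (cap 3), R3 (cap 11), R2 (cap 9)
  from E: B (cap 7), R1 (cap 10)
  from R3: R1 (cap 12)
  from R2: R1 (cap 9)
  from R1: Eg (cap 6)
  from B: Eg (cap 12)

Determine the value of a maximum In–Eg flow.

Augment In→E→R1→Eg: bottleneck 3, flow now 3.
Augment In→R3→R1→Eg: bottleneck 3, flow now 6.
Augment In→R3→R1→E→B→Eg: bottleneck 3, flow now 9. (uses reverse residual edge)
No augmenting path remains; maximum flow = 9.
In the residual graph, reachable from In: {In, R3, R2, R1}.
Min-cut edges: In→E (3), R1→Eg (6); capacity 3 + 6 = 9.
This cut is saturated, so no flow can exceed 9.

9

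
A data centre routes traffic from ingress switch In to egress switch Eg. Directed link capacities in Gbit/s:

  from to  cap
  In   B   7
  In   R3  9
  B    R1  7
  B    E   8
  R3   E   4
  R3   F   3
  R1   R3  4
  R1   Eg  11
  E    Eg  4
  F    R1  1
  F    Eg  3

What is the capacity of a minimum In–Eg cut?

Augment In→B→R1→Eg: bottleneck 7, flow now 7.
Augment In→R3→E→Eg: bottleneck 4, flow now 11.
Augment In→R3→F→Eg: bottleneck 3, flow now 14.
No augmenting path remains; maximum flow = 14.
By max-flow min-cut, the minimum cut capacity equals the max flow.
In the residual graph, reachable from In: {In, R3}.
Min-cut edges: In→B (7), R3→E (4), R3→F (3); capacity 7 + 4 + 3 = 14.

14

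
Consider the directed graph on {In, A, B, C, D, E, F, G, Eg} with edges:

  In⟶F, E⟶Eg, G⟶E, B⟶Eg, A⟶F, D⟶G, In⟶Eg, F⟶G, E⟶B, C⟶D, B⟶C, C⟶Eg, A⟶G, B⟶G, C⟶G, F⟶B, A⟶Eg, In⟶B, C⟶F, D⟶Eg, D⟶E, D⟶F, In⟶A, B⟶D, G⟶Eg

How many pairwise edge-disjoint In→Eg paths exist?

4

Assign every edge capacity 1; by Menger, the answer equals the max flow.
Path In→Eg (+1); total 1.
Path In→A→Eg (+1); total 2.
Path In→B→Eg (+1); total 3.
Path In→F→G→Eg (+1); total 4.
No residual In→Eg path; max flow = 4.
Certifying cut of size 4: {In→A, In→B, In→Eg, In→F}.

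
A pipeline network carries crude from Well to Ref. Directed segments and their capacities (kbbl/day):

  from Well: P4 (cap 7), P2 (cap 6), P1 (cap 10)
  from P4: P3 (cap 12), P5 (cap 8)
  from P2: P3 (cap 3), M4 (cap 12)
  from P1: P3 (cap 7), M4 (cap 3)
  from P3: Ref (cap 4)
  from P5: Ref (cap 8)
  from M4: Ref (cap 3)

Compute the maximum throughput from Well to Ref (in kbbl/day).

Augment Well→P4→P3→Ref: bottleneck 4, flow now 4.
Augment Well→P4→P5→Ref: bottleneck 3, flow now 7.
Augment Well→P2→M4→Ref: bottleneck 3, flow now 10.
Augment Well→P2→P3→P4→P5→Ref: bottleneck 3, flow now 13. (uses reverse residual edge)
Augment Well→P1→P3→P4→P5→Ref: bottleneck 1, flow now 14. (uses reverse residual edge)
No augmenting path remains; maximum flow = 14.
In the residual graph, reachable from Well: {Well, P2, P1, P3, M4}.
Min-cut edges: Well→P4 (7), P3→Ref (4), M4→Ref (3); capacity 7 + 4 + 3 = 14.
This cut is saturated, so no flow can exceed 14.

14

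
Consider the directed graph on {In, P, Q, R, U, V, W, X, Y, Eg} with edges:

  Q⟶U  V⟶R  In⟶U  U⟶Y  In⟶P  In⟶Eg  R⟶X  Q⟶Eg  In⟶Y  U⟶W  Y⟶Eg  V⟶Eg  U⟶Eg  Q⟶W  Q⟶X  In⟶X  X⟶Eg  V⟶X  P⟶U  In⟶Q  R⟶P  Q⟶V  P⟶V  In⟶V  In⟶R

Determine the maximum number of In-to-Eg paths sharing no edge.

6

Assign every edge capacity 1; by Menger, the answer equals the max flow.
Path In→Eg (+1); total 1.
Path In→Q→Eg (+1); total 2.
Path In→U→Eg (+1); total 3.
Path In→V→Eg (+1); total 4.
Path In→X→Eg (+1); total 5.
Path In→Y→Eg (+1); total 6.
No residual In→Eg path; max flow = 6.
Certifying cut of size 6: {In→Eg, In→Q, U→Eg, V→Eg, X→Eg, Y→Eg}.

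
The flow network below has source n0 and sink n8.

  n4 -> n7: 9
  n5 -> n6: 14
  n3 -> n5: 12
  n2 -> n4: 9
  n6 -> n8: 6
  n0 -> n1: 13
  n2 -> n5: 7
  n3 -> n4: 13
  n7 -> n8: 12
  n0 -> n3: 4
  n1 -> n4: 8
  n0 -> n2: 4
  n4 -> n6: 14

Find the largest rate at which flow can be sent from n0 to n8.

Augment n0→n1→n4→n6→n8: bottleneck 6, flow now 6.
Augment n0→n1→n4→n7→n8: bottleneck 2, flow now 8.
Augment n0→n2→n4→n7→n8: bottleneck 4, flow now 12.
Augment n0→n3→n4→n7→n8: bottleneck 3, flow now 15.
No augmenting path remains; maximum flow = 15.
In the residual graph, reachable from n0: {n0, n1, n2, n3, n4, n5, n6}.
Min-cut edges: n4→n7 (9), n6→n8 (6); capacity 9 + 6 = 15.
This cut is saturated, so no flow can exceed 15.

15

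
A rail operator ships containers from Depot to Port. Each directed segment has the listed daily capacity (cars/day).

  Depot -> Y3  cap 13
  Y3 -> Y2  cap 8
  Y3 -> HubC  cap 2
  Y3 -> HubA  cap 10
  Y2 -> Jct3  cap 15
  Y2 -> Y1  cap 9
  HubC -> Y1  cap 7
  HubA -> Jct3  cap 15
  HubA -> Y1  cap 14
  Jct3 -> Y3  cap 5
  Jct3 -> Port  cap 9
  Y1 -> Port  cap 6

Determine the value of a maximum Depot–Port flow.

Augment Depot→Y3→Y2→Jct3→Port: bottleneck 8, flow now 8.
Augment Depot→Y3→HubC→Y1→Port: bottleneck 2, flow now 10.
Augment Depot→Y3→HubA→Jct3→Port: bottleneck 1, flow now 11.
Augment Depot→Y3→HubA→Y1→Port: bottleneck 2, flow now 13.
No augmenting path remains; maximum flow = 13.
In the residual graph, reachable from Depot: {Depot}.
Min-cut edges: Depot→Y3 (13); capacity 13 = 13.
This cut is saturated, so no flow can exceed 13.

13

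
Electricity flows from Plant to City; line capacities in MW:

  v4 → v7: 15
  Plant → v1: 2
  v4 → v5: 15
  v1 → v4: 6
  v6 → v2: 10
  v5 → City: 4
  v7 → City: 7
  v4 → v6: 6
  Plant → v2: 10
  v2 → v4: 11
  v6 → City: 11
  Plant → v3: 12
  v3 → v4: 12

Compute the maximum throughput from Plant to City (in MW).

Augment Plant→v1→v4→v5→City: bottleneck 2, flow now 2.
Augment Plant→v2→v4→v5→City: bottleneck 2, flow now 4.
Augment Plant→v2→v4→v6→City: bottleneck 6, flow now 10.
Augment Plant→v2→v4→v7→City: bottleneck 2, flow now 12.
Augment Plant→v3→v4→v7→City: bottleneck 5, flow now 17.
No augmenting path remains; maximum flow = 17.
In the residual graph, reachable from Plant: {Plant, v1, v2, v3, v4, v5, v7}.
Min-cut edges: v4→v6 (6), v5→City (4), v7→City (7); capacity 6 + 4 + 7 = 17.
This cut is saturated, so no flow can exceed 17.

17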